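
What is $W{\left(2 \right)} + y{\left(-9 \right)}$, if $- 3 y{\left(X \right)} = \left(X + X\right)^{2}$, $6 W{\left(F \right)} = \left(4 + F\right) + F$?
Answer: $- \frac{320}{3} \approx -106.67$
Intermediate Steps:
$W{\left(F \right)} = \frac{2}{3} + \frac{F}{3}$ ($W{\left(F \right)} = \frac{\left(4 + F\right) + F}{6} = \frac{4 + 2 F}{6} = \frac{2}{3} + \frac{F}{3}$)
$y{\left(X \right)} = - \frac{4 X^{2}}{3}$ ($y{\left(X \right)} = - \frac{\left(X + X\right)^{2}}{3} = - \frac{\left(2 X\right)^{2}}{3} = - \frac{4 X^{2}}{3}$)
$W{\left(2 \right)} + y{\left(-9 \right)} = \left(\frac{2}{3} + \frac{1}{3} \cdot 2\right) - \frac{4 \left(-9\right)^{2}}{3} = \left(\frac{2}{3} + \frac{2}{3}\right) - 108 = \frac{4}{3} - 108 = - \frac{320}{3}$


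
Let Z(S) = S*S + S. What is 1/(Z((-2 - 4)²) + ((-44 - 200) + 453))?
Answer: 1/1541 ≈ 0.00064893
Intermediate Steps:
Z(S) = S + S² (Z(S) = S² + S = S + S²)
1/(Z((-2 - 4)²) + ((-44 - 200) + 453)) = 1/((-2 - 4)²*(1 + (-2 - 4)²) + ((-44 - 200) + 453)) = 1/((-6)²*(1 + (-6)²) + (-244 + 453)) = 1/(36*(1 + 36) + 209) = 1/(36*37 + 209) = 1/(1332 + 209) = 1/1541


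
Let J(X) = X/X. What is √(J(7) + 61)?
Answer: √62 ≈ 7.8740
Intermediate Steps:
J(X) = 1
√(J(7) + 61) = √(1 + 61) = √62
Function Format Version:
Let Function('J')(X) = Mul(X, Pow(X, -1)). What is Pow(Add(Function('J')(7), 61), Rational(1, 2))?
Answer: Pow(62, Rational(1, 2)) ≈ 7.8740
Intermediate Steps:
Function('J')(X) = 1
Pow(Add(Function('J')(7), 61), Rational(1, 2)) = Pow(Add(1, 61), Rational(1, 2)) = Pow(62, Rational(1, 2))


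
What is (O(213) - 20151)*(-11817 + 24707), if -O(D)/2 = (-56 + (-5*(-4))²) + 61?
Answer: -270187290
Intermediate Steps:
O(D) = -810 (O(D) = -2*((-56 + (-5*(-4))²) + 61) = -2*((-56 + 20²) + 61) = -2*((-56 + 400) + 61) = -2*(344 + 61) = -2*405 = -810)
(O(213) - 20151)*(-11817 + 24707) = (-810 - 20151)*(-11817 + 24707) = -20961*12890 = -270187290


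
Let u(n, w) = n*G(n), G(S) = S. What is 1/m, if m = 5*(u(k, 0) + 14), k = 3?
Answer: 1/115 ≈ 0.0086956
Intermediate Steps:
u(n, w) = n² (u(n, w) = n*n = n²)
m = 115 (m = 5*(3² + 14) = 5*(9 + 14) = 5*23 = 115)
1/m = 1/115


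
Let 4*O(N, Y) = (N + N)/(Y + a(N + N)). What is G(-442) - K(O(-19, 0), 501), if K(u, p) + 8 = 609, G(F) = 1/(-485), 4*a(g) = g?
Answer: -291486/485 ≈ -601.00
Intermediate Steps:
a(g) = g/4
G(F) = -1/485
O(N, Y) = N/(2*(Y + N/2)) (O(N, Y) = ((N + N)/(Y + (N + N)/4))/4 = ((2*N)/(Y + (2*N)/4))/4 = ((2*N)/(Y + N/2))/4 = (2*N/(Y + N/2))/4 = N/(2*(Y + N/2)))
K(u, p) = 601 (K(u, p) = -8 + 609 = 601)
G(-442) - K(O(-19, 0), 501) = -1/485 - 1*601 = -1/485 - 601 = -291486/485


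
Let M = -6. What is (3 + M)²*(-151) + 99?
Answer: -1260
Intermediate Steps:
(3 + M)²*(-151) + 99 = (3 - 6)²*(-151) + 99 = (-3)²*(-151) + 99 = 9*(-151) + 99 = -1359 + 99 = -1260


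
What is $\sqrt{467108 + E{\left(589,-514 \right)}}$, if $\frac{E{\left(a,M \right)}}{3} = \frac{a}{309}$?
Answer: $\frac{3 \sqrt{550623271}}{103} \approx 683.46$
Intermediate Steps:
$E{\left(a,M \right)} = \frac{a}{103}$ ($E{\left(a,M \right)} = 3 \frac{a}{309} = \frac{a}{103}$)
$\sqrt{467108 + E{\left(589,-514 \right)}} = \sqrt{467108 + \frac{1}{103} \cdot 589} = \sqrt{467108 + \frac{589}{103}} = \sqrt{\frac{48112713}{103}} = \frac{3 \sqrt{550623271}}{103}$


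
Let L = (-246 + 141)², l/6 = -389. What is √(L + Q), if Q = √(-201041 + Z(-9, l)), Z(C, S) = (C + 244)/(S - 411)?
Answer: √(369216225 + 366*I*√1683166229)/183 ≈ 105.02 + 2.1347*I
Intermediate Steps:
l = -2334 (l = 6*(-389) = -2334)
L = 11025 (L = (-105)² = 11025)
Z(C, S) = (244 + C)/(-411 + S)
Q = 2*I*√1683166229/183 (Q = √(-201041 + (244 - 9)/(-411 - 2334)) = √(-201041 + 235/(-2745)) = √(-201041 - 1/2745*235) = √(-201041 - 47/549) = √(-110371556/549) = 2*I*√1683166229/183 ≈ 448.38*I)
√(L + Q) = √(11025 + 2*I*√1683166229/183)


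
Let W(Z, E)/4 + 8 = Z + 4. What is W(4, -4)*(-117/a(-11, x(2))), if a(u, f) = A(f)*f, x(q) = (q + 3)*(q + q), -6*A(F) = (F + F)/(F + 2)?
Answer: 0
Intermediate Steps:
A(F) = -F/(3*(2 + F)) (A(F) = -(F + F)/(6*(F + 2)) = -2*F/(6*(2 + F)) = -F/(3*(2 + F)))
W(Z, E) = -16 + 4*Z (W(Z, E) = -32 + 4*(Z + 4) = -32 + 4*(4 + Z) = -32 + (16 + 4*Z) = -16 + 4*Z)
x(q) = 2*q*(3 + q) (x(q) = (3 + q)*(2*q) = 2*q*(3 + q))
a(u, f) = -f²/(6 + 3*f) (a(u, f) = (-f/(6 + 3*f))*f = -f²/(6 + 3*f))
W(4, -4)*(-117/a(-11, x(2))) = (-16 + 4*4)*(-117*(-(6 + 3*(2*2*(3 + 2)))/(16*(3 + 2)²))) = (-16 + 16)*(-117/((-(2*2*5)²/(6 + 3*(2*2*5))))) = 0*(-117/((-1*20²/(6 + 3*20)))) = 0*(-117/((-1*400/(6 + 60)))) = 0*(-117/((-1*400/66))) = 0*(-117/((-1*400*1/66))) = 0*(-117/(-200/33)) = 0*(-117*(-33/200)) = 0*(3861/200) = 0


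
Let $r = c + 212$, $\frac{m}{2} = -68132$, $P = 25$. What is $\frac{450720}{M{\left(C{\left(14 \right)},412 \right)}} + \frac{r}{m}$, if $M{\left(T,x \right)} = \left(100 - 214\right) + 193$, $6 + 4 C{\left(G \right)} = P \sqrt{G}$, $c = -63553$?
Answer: $\frac{61421914019}{10764856} \approx 5705.8$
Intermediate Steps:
$m = -136264$ ($m = 2 \left(-68132\right) = -136264$)
$C{\left(G \right)} = - \frac{3}{2} + \frac{25 \sqrt{G}}{4}$
$r = -63341$ ($r = -63553 + 212 = -63341$)
$M{\left(T,x \right)} = 79$ ($M{\left(T,x \right)} = -114 + 193 = 79$)
$\frac{450720}{M{\left(C{\left(14 \right)},412 \right)}} + \frac{r}{m} = \frac{450720}{79} - \frac{63341}{-136264} = 450720 \cdot \frac{1}{79} - - \frac{63341}{136264} = \frac{450720}{79} + \frac{63341}{136264} = \frac{61421914019}{10764856}$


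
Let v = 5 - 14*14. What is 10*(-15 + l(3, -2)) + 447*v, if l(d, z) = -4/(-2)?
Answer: -85507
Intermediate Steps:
v = -191 (v = 5 - 196 = -191)
l(d, z) = 2 (l(d, z) = -4*(-1/2) = 2)
10*(-15 + l(3, -2)) + 447*v = 10*(-15 + 2) + 447*(-191) = 10*(-13) - 85377 = -130 - 85377 = -85507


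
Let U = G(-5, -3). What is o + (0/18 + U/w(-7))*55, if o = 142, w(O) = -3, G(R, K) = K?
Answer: 197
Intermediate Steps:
U = -3
o + (0/18 + U/w(-7))*55 = 142 + (0/18 - 3/(-3))*55 = 142 + (0*(1/18) - 3*(-⅓))*55 = 142 + (0 + 1)*55 = 142 + 1*55 = 142 + 55 = 197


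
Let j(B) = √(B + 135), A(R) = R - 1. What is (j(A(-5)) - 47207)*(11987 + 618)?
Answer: -595044235 + 12605*√129 ≈ -5.9490e+8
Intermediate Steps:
A(R) = -1 + R
j(B) = √(135 + B)
(j(A(-5)) - 47207)*(11987 + 618) = (√(135 + (-1 - 5)) - 47207)*(11987 + 618) = (√(135 - 6) - 47207)*12605 = (√129 - 47207)*12605 = (-47207 + √129)*12605 = -595044235 + 12605*√129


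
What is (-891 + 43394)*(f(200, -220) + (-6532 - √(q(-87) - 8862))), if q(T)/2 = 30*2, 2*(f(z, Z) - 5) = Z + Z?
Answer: -286767741 - 42503*I*√8742 ≈ -2.8677e+8 - 3.974e+6*I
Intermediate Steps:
f(z, Z) = 5 + Z (f(z, Z) = 5 + (Z + Z)/2 = 5 + (2*Z)/2 = 5 + Z)
q(T) = 120 (q(T) = 2*(30*2) = 2*60 = 120)
(-891 + 43394)*(f(200, -220) + (-6532 - √(q(-87) - 8862))) = (-891 + 43394)*((5 - 220) + (-6532 - √(120 - 8862))) = 42503*(-215 + (-6532 - √(-8742))) = 42503*(-215 + (-6532 - I*√8742)) = 42503*(-6747 - I*√8742) = -286767741 - 42503*I*√8742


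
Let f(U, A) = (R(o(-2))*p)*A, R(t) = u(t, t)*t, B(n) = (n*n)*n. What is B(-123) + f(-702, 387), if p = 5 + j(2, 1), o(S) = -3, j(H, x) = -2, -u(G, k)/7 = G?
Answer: -1934010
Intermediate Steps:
B(n) = n³ (B(n) = n²*n = n³)
u(G, k) = -7*G
R(t) = -7*t² (R(t) = (-7*t)*t = -7*t²)
p = 3 (p = 5 - 2 = 3)
f(U, A) = -189*A (f(U, A) = (-7*(-3)²*3)*A = (-7*9*3)*A = (-63*3)*A = -189*A)
B(-123) + f(-702, 387) = (-123)³ - 189*387 = -1860867 - 73143 = -1934010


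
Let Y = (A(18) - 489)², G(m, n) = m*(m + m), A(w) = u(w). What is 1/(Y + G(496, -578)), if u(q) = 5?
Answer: 1/726288 ≈ 1.3769e-6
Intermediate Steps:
A(w) = 5
G(m, n) = 2*m² (G(m, n) = m*(2*m) = 2*m²)
Y = 234256 (Y = (5 - 489)² = (-484)² = 234256)
1/(Y + G(496, -578)) = 1/(234256 + 2*496²) = 1/(234256 + 2*246016) = 1/(234256 + 492032) = 1/726288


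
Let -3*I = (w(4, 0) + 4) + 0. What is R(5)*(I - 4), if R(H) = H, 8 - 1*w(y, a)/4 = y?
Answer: -160/3 ≈ -53.333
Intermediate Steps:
w(y, a) = 32 - 4*y
I = -20/3 (I = -(((32 - 4*4) + 4) + 0)/3 = -(((32 - 16) + 4) + 0)/3 = -((16 + 4) + 0)/3 = -(20 + 0)/3 = -⅓*20 = -20/3 ≈ -6.6667)
R(5)*(I - 4) = 5*(-20/3 - 4) = 5*(-32/3) = -160/3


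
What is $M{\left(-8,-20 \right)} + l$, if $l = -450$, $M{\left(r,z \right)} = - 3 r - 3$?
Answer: $-429$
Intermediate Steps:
$M{\left(r,z \right)} = -3 - 3 r$
$M{\left(-8,-20 \right)} + l = \left(-3 - -24\right) - 450 = \left(-3 + 24\right) - 450 = 21 - 450 = -429$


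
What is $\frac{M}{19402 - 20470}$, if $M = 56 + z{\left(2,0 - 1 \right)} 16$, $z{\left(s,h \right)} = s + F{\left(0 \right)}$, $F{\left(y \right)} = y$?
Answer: $- \frac{22}{267} \approx -0.082397$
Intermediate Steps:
$z{\left(s,h \right)} = s$ ($z{\left(s,h \right)} = s + 0 = s$)
$M = 88$ ($M = 56 + 2 \cdot 16 = 56 + 32 = 88$)
$\frac{M}{19402 - 20470} = \frac{88}{19402 - 20470} = \frac{88}{-1068} = 88 \left(- \frac{1}{1068}\right) = - \frac{22}{267}$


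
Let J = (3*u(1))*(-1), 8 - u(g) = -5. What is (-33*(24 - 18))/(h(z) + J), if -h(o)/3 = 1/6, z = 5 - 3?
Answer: 396/79 ≈ 5.0127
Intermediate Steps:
z = 2
u(g) = 13 (u(g) = 8 - 1*(-5) = 8 + 5 = 13)
h(o) = -1/2 (h(o) = -3/6 = -3*1/6 = -1/2)
J = -39 (J = (3*13)*(-1) = 39*(-1) = -39)
(-33*(24 - 18))/(h(z) + J) = (-33*(24 - 18))/(-1/2 - 39) = (-33*6)/(-79/2) = -198*(-2/79) = 396/79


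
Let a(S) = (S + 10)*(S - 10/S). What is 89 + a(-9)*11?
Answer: 20/9 ≈ 2.2222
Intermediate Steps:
a(S) = (10 + S)*(S - 10/S)
89 + a(-9)*11 = 89 + (-10 + (-9)² - 100/(-9) + 10*(-9))*11 = 89 + (-10 + 81 - 100*(-⅑) - 90)*11 = 89 + (-10 + 81 + 100/9 - 90)*11 = 89 - 71/9*11 = 89 - 781/9 = 20/9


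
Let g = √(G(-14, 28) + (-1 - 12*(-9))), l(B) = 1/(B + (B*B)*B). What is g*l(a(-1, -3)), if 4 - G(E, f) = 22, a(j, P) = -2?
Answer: -√89/10 ≈ -0.94340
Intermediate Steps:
G(E, f) = -18 (G(E, f) = 4 - 1*22 = 4 - 22 = -18)
l(B) = 1/(B + B³) (l(B) = 1/(B + B²*B) = 1/(B + B³))
g = √89 (g = √(-18 + (-1 - 12*(-9))) = √(-18 + (-1 + 108)) = √(-18 + 107) = √89 ≈ 9.4340)
g*l(a(-1, -3)) = √89/(-2 + (-2)³) = √89/(-2 - 8) = √89/(-10) = √89*(-⅒) = -√89/10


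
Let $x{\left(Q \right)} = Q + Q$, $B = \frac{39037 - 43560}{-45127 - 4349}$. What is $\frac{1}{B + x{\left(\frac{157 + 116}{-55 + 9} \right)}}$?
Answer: $- \frac{1137948}{13402919} \approx -0.084903$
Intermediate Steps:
$B = \frac{4523}{49476}$ ($B = - \frac{4523}{-49476} = \left(-4523\right) \left(- \frac{1}{49476}\right) = \frac{4523}{49476} \approx 0.091418$)
$x{\left(Q \right)} = 2 Q$
$\frac{1}{B + x{\left(\frac{157 + 116}{-55 + 9} \right)}} = \frac{1}{\frac{4523}{49476} + 2 \frac{157 + 116}{-55 + 9}} = \frac{1}{\frac{4523}{49476} + 2 \frac{273}{-46}} = \frac{1}{\frac{4523}{49476} + 2 \cdot 273 \left(- \frac{1}{46}\right)} = \frac{1}{\frac{4523}{49476} + 2 \left(- \frac{273}{46}\right)} = \frac{1}{\frac{4523}{49476} - \frac{273}{23}} = \frac{1}{- \frac{13402919}{1137948}} = - \frac{1137948}{13402919}$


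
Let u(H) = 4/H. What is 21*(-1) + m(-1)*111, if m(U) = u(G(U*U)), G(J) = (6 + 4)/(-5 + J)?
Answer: -993/5 ≈ -198.60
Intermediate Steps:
G(J) = 10/(-5 + J)
m(U) = -2 + 2*U²/5 (m(U) = 4/((10/(-5 + U*U))) = 4/((10/(-5 + U²))) = 4*(-½ + U²/10) = -2 + 2*U²/5)
21*(-1) + m(-1)*111 = 21*(-1) + (-2 + (⅖)*(-1)²)*111 = -21 + (-2 + (⅖)*1)*111 = -21 + (-2 + ⅖)*111 = -21 - 8/5*111 = -21 - 888/5 = -993/5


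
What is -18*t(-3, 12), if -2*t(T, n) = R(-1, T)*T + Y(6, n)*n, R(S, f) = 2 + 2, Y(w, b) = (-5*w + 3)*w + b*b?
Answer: -2052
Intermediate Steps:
Y(w, b) = b² + w*(3 - 5*w) (Y(w, b) = (3 - 5*w)*w + b² = w*(3 - 5*w) + b² = b² + w*(3 - 5*w))
R(S, f) = 4
t(T, n) = -2*T - n*(-162 + n²)/2 (t(T, n) = -(4*T + (n² - 5*6² + 3*6)*n)/2 = -(4*T + (n² - 5*36 + 18)*n)/2 = -(4*T + (n² - 180 + 18)*n)/2 = -(4*T + (-162 + n²)*n)/2 = -(4*T + n*(-162 + n²))/2 = -2*T - n*(-162 + n²)/2)
-18*t(-3, 12) = -18*(-2*(-3) + 81*12 - ½*12³) = -18*(6 + 972 - ½*1728) = -18*(6 + 972 - 864) = -18*114 = -2052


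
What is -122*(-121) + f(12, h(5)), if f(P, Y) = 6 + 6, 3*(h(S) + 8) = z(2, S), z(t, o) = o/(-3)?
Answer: 14774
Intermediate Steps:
z(t, o) = -o/3 (z(t, o) = o*(-⅓) = -o/3)
h(S) = -8 - S/9 (h(S) = -8 + (-S/3)/3 = -8 - S/9)
f(P, Y) = 12
-122*(-121) + f(12, h(5)) = -122*(-121) + 12 = 14762 + 12 = 14774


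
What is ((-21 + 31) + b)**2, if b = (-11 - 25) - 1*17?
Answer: 1849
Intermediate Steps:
b = -53 (b = -36 - 17 = -53)
((-21 + 31) + b)**2 = ((-21 + 31) - 53)**2 = (10 - 53)**2 = (-43)**2 = 1849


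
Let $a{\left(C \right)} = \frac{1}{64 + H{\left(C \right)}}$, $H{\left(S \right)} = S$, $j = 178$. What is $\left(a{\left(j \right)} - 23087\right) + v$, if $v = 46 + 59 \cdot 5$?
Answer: $- \frac{5504531}{242} \approx -22746.0$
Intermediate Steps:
$v = 341$ ($v = 46 + 295 = 341$)
$a{\left(C \right)} = \frac{1}{64 + C}$
$\left(a{\left(j \right)} - 23087\right) + v = \left(\frac{1}{64 + 178} - 23087\right) + 341 = \left(\frac{1}{242} - 23087\right) + 341 = - \frac{5587053}{242} + 341 = - \frac{5504531}{242}$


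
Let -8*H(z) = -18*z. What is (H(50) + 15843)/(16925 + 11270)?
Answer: 31911/56390 ≈ 0.56590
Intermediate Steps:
H(z) = 9*z/4 (H(z) = -(-9)*z/4 = 9*z/4)
(H(50) + 15843)/(16925 + 11270) = ((9/4)*50 + 15843)/(16925 + 11270) = (225/2 + 15843)/28195 = (31911/2)*(1/28195) = 31911/56390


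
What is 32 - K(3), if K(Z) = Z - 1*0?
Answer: 29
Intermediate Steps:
K(Z) = Z (K(Z) = Z + 0 = Z)
32 - K(3) = 32 - 1*3 = 32 - 3 = 29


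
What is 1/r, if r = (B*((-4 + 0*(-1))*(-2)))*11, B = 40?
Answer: 1/3520 ≈ 0.00028409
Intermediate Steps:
r = 3520 (r = (40*((-4 + 0*(-1))*(-2)))*11 = (40*((-4 + 0)*(-2)))*11 = (40*(-4*(-2)))*11 = (40*8)*11 = 320*11 = 3520)
1/r = 1/3520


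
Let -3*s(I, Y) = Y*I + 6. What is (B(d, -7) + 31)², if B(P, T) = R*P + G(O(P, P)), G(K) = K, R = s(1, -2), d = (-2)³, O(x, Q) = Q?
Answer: 10201/9 ≈ 1133.4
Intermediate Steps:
d = -8
s(I, Y) = -2 - I*Y/3 (s(I, Y) = -(Y*I + 6)/3 = -(I*Y + 6)/3 = -(6 + I*Y)/3 = -2 - I*Y/3)
R = -4/3 (R = -2 - ⅓*1*(-2) = -2 + ⅔ = -4/3 ≈ -1.3333)
B(P, T) = -P/3 (B(P, T) = -4*P/3 + P = -P/3)
(B(d, -7) + 31)² = (-⅓*(-8) + 31)² = (8/3 + 31)² = (101/3)² = 10201/9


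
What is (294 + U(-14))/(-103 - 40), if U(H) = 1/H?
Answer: -4115/2002 ≈ -2.0554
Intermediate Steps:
(294 + U(-14))/(-103 - 40) = (294 + 1/(-14))/(-103 - 40) = (294 - 1/14)/(-143) = (4115/14)*(-1/143) = -4115/2002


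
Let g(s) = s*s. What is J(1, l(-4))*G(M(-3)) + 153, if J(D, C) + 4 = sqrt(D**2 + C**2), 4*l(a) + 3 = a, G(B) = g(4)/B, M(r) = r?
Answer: 523/3 - 4*sqrt(65)/3 ≈ 163.58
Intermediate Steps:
g(s) = s**2
G(B) = 16/B (G(B) = 4**2/B = 16/B)
l(a) = -3/4 + a/4
J(D, C) = -4 + sqrt(C**2 + D**2) (J(D, C) = -4 + sqrt(D**2 + C**2) = -4 + sqrt(C**2 + D**2))
J(1, l(-4))*G(M(-3)) + 153 = (-4 + sqrt((-3/4 + (1/4)*(-4))**2 + 1**2))*(16/(-3)) + 153 = (-4 + sqrt((-3/4 - 1)**2 + 1))*(16*(-1/3)) + 153 = (-4 + sqrt((-7/4)**2 + 1))*(-16/3) + 153 = (-4 + sqrt(49/16 + 1))*(-16/3) + 153 = (-4 + sqrt(65/16))*(-16/3) + 153 = (-4 + sqrt(65)/4)*(-16/3) + 153 = (64/3 - 4*sqrt(65)/3) + 153 = 523/3 - 4*sqrt(65)/3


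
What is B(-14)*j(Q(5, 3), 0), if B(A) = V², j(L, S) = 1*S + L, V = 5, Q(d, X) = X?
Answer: 75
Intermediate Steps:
j(L, S) = L + S (j(L, S) = S + L = L + S)
B(A) = 25 (B(A) = 5² = 25)
B(-14)*j(Q(5, 3), 0) = 25*(3 + 0) = 25*3 = 75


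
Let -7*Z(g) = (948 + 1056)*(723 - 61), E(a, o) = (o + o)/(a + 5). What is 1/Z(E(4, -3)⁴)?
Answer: -7/1326648 ≈ -5.2765e-6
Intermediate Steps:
E(a, o) = 2*o/(5 + a) (E(a, o) = (2*o)/(5 + a) = 2*o/(5 + a))
Z(g) = -1326648/7 (Z(g) = -(948 + 1056)*(723 - 61)/7 = -2004*662/7 = -⅐*1326648 = -1326648/7)
1/Z(E(4, -3)⁴) = 1/(-1326648/7) = -7/1326648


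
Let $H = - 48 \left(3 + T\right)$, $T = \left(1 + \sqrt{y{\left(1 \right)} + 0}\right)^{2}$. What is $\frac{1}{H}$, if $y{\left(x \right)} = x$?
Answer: $- \frac{1}{336} \approx -0.0029762$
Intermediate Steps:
$T = 4$ ($T = \left(1 + \sqrt{1 + 0}\right)^{2} = \left(1 + \sqrt{1}\right)^{2} = \left(1 + 1\right)^{2} = 2^{2} = 4$)
$H = -336$ ($H = - 48 \left(3 + 4\right) = \left(-48\right) 7 = -336$)
$\frac{1}{H} = \frac{1}{-336} = - \frac{1}{336}$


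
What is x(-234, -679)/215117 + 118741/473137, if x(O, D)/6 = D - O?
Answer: 3468561701/14539973147 ≈ 0.23855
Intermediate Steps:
x(O, D) = -6*O + 6*D (x(O, D) = 6*(D - O) = -6*O + 6*D)
x(-234, -679)/215117 + 118741/473137 = (-6*(-234) + 6*(-679))/215117 + 118741/473137 = (1404 - 4074)*(1/215117) + 118741*(1/473137) = -2670*1/215117 + 16963/67591 = -2670/215117 + 16963/67591 = 3468561701/14539973147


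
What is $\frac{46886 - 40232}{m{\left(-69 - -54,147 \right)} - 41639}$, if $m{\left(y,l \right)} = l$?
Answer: $- \frac{3327}{20746} \approx -0.16037$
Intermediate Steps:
$\frac{46886 - 40232}{m{\left(-69 - -54,147 \right)} - 41639} = \frac{46886 - 40232}{147 - 41639} = \frac{6654}{-41492} = 6654 \left(- \frac{1}{41492}\right) = - \frac{3327}{20746}$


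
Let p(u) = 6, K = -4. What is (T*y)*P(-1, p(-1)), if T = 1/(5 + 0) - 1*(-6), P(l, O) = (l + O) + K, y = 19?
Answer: 589/5 ≈ 117.80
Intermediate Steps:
P(l, O) = -4 + O + l (P(l, O) = (l + O) - 4 = (O + l) - 4 = -4 + O + l)
T = 31/5 (T = 1/5 + 6 = 31/5 ≈ 6.2000)
(T*y)*P(-1, p(-1)) = ((31/5)*19)*(-4 + 6 - 1) = (589/5)*1 = 589/5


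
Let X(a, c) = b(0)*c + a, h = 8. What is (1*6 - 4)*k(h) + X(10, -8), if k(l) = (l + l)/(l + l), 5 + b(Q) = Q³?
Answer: 52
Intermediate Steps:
b(Q) = -5 + Q³
k(l) = 1 (k(l) = (2*l)/((2*l)) = (2*l)*(1/(2*l)) = 1)
X(a, c) = a - 5*c (X(a, c) = (-5 + 0³)*c + a = (-5 + 0)*c + a = -5*c + a = a - 5*c)
(1*6 - 4)*k(h) + X(10, -8) = (1*6 - 4)*1 + (10 - 5*(-8)) = (6 - 4)*1 + (10 + 40) = 2*1 + 50 = 2 + 50 = 52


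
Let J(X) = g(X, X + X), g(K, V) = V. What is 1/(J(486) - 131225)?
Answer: -1/130253 ≈ -7.6774e-6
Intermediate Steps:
J(X) = 2*X (J(X) = X + X = 2*X)
1/(J(486) - 131225) = 1/(2*486 - 131225) = 1/(972 - 131225) = 1/(-130253) = -1/130253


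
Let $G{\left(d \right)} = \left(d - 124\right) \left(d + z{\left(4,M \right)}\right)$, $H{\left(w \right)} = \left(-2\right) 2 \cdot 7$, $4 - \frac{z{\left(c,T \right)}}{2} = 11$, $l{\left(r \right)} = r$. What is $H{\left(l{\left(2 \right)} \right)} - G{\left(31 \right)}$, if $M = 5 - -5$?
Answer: $1553$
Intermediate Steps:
$M = 10$ ($M = 5 + 5 = 10$)
$z{\left(c,T \right)} = -14$ ($z{\left(c,T \right)} = 8 - 22 = -14$)
$H{\left(w \right)} = -28$ ($H{\left(w \right)} = \left(-4\right) 7 = -28$)
$G{\left(d \right)} = \left(-124 + d\right) \left(-14 + d\right)$ ($G{\left(d \right)} = \left(d - 124\right) \left(d - 14\right) = \left(-124 + d\right) \left(-14 + d\right)$)
$H{\left(l{\left(2 \right)} \right)} - G{\left(31 \right)} = -28 - \left(1736 + 31^{2} - 4278\right) = -28 - \left(1736 + 961 - 4278\right) = -28 - -1581 = -28 + 1581 = 1553$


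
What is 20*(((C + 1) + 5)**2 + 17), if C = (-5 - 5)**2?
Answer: 225060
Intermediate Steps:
C = 100 (C = (-10)**2 = 100)
20*(((C + 1) + 5)**2 + 17) = 20*(((100 + 1) + 5)**2 + 17) = 20*((101 + 5)**2 + 17) = 20*(106**2 + 17) = 20*(11236 + 17) = 20*11253 = 225060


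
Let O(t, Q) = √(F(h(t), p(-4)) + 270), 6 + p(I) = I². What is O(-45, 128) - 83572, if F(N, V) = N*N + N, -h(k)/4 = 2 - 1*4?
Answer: -83572 + 3*√38 ≈ -83554.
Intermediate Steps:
p(I) = -6 + I²
h(k) = 8 (h(k) = -4*(2 - 1*4) = -4*(2 - 4) = -4*(-2) = 8)
F(N, V) = N + N² (F(N, V) = N² + N = N + N²)
O(t, Q) = 3*√38 (O(t, Q) = √(8*(1 + 8) + 270) = √(8*9 + 270) = √(72 + 270) = √342 = 3*√38)
O(-45, 128) - 83572 = 3*√38 - 83572 = -83572 + 3*√38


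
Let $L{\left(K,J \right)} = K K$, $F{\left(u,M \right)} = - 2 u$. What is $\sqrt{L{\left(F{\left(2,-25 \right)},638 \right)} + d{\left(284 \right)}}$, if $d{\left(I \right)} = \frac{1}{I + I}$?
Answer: $\frac{\sqrt{1290638}}{284} \approx 4.0002$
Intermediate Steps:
$d{\left(I \right)} = \frac{1}{2 I}$
$L{\left(K,J \right)} = K^{2}$
$\sqrt{L{\left(F{\left(2,-25 \right)},638 \right)} + d{\left(284 \right)}} = \sqrt{\left(\left(-2\right) 2\right)^{2} + \frac{1}{2 \cdot 284}} = \sqrt{\left(-4\right)^{2} + \frac{1}{2} \cdot \frac{1}{284}} = \sqrt{16 + \frac{1}{568}} = \sqrt{\frac{9089}{568}} = \frac{\sqrt{1290638}}{284}$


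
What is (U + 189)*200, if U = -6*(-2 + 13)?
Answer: 24600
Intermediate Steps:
U = -66 (U = -6*11 = -66)
(U + 189)*200 = (-66 + 189)*200 = 123*200 = 24600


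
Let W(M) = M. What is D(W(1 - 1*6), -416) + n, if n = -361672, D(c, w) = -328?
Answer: -362000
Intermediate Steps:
D(W(1 - 1*6), -416) + n = -328 - 361672 = -362000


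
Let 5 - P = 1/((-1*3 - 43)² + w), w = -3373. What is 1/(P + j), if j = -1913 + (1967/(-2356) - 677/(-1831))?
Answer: -5422491852/10348632391985 ≈ -0.00052398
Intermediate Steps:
j = -8254374833/4313836 (j = -1913 + (1967*(-1/2356) - 677*(-1/1831)) = -1913 + (-1967/2356 + 677/1831) = -1913 - 2006565/4313836 = -8254374833/4313836 ≈ -1913.5)
P = 6286/1257 (P = 5 - 1/((-1*3 - 43)² - 3373) = 5 - 1/((-3 - 43)² - 3373) = 5 - 1/((-46)² - 3373) = 5 - 1/(2116 - 3373) = 5 - 1/(-1257) = 5 - 1*(-1/1257) = 5 + 1/1257 = 6286/1257 ≈ 5.0008)
1/(P + j) = 1/(6286/1257 - 8254374833/4313836) = 1/(-10348632391985/5422491852) = -5422491852/10348632391985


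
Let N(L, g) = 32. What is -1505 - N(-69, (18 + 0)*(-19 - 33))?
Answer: -1537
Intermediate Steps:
-1505 - N(-69, (18 + 0)*(-19 - 33)) = -1505 - 1*32 = -1505 - 32 = -1537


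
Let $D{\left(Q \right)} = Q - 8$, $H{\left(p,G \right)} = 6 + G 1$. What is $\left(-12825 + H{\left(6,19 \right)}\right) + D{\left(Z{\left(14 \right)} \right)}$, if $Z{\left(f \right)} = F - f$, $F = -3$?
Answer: $-12825$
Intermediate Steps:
$H{\left(p,G \right)} = 6 + G$
$Z{\left(f \right)} = -3 - f$
$D{\left(Q \right)} = -8 + Q$
$\left(-12825 + H{\left(6,19 \right)}\right) + D{\left(Z{\left(14 \right)} \right)} = \left(-12825 + \left(6 + 19\right)\right) - 25 = \left(-12825 + 25\right) - 25 = -12800 - 25 = -12825$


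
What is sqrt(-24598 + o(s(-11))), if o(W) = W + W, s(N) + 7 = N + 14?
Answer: 3*I*sqrt(2734) ≈ 156.86*I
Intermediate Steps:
s(N) = 7 + N (s(N) = -7 + (N + 14) = -7 + (14 + N) = 7 + N)
o(W) = 2*W
sqrt(-24598 + o(s(-11))) = sqrt(-24598 + 2*(7 - 11)) = sqrt(-24598 + 2*(-4)) = sqrt(-24598 - 8) = sqrt(-24606) = 3*I*sqrt(2734)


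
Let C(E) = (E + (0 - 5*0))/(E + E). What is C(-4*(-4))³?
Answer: ⅛ ≈ 0.12500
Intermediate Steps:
C(E) = ½ (C(E) = (E + (0 + 0))/((2*E)) = (E + 0)*(1/(2*E)) = E*(1/(2*E)) = ½)
C(-4*(-4))³ = (½)³ = ⅛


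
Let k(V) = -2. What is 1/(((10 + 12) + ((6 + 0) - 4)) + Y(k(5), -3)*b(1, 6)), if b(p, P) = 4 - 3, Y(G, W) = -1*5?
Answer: 1/19 ≈ 0.052632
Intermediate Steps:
Y(G, W) = -5
b(p, P) = 1
1/(((10 + 12) + ((6 + 0) - 4)) + Y(k(5), -3)*b(1, 6)) = 1/(((10 + 12) + ((6 + 0) - 4)) - 5*1) = 1/((22 + (6 - 4)) - 5) = 1/((22 + 2) - 5) = 1/(24 - 5) = 1/19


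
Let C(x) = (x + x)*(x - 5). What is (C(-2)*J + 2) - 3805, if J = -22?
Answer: -4419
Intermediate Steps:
C(x) = 2*x*(-5 + x) (C(x) = (2*x)*(-5 + x) = 2*x*(-5 + x))
(C(-2)*J + 2) - 3805 = ((2*(-2)*(-5 - 2))*(-22) + 2) - 3805 = ((2*(-2)*(-7))*(-22) + 2) - 3805 = (28*(-22) + 2) - 3805 = (-616 + 2) - 3805 = -614 - 3805 = -4419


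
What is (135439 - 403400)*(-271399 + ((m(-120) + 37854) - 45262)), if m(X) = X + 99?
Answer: 74715029708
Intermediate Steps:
m(X) = 99 + X
(135439 - 403400)*(-271399 + ((m(-120) + 37854) - 45262)) = (135439 - 403400)*(-271399 + (((99 - 120) + 37854) - 45262)) = -267961*(-271399 + ((-21 + 37854) - 45262)) = -267961*(-271399 + (37833 - 45262)) = -267961*(-271399 - 7429) = -267961*(-278828) = 74715029708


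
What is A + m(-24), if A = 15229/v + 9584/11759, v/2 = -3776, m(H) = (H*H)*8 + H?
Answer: 406970689869/88803968 ≈ 4582.8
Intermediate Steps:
m(H) = H + 8*H² (m(H) = H²*8 + H = 8*H² + H = H + 8*H²)
v = -7552 (v = 2*(-3776) = -7552)
A = -106699443/88803968 (A = 15229/(-7552) + 9584/11759 = 15229*(-1/7552) + 9584*(1/11759) = -15229/7552 + 9584/11759 = -106699443/88803968 ≈ -1.2015)
A + m(-24) = -106699443/88803968 - 24*(1 + 8*(-24)) = -106699443/88803968 - 24*(1 - 192) = -106699443/88803968 - 24*(-191) = -106699443/88803968 + 4584 = 406970689869/88803968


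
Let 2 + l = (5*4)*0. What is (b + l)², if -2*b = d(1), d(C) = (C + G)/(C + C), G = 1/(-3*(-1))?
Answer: 49/9 ≈ 5.4444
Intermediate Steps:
l = -2 (l = -2 + (5*4)*0 = -2 + 20*0 = -2 + 0 = -2)
G = ⅓ (G = -⅓*(-1) = ⅓ ≈ 0.33333)
d(C) = (⅓ + C)/(2*C) (d(C) = (C + ⅓)/(C + C) = (⅓ + C)/((2*C)) = (⅓ + C)*(1/(2*C)) = (⅓ + C)/(2*C))
b = -⅓ (b = -(1 + 3*1)/(12*1) = -(1 + 3)/12 = -4/12 = -½*⅔ = -⅓ ≈ -0.33333)
(b + l)² = (-⅓ - 2)² = (-7/3)² = 49/9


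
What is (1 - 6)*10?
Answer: -50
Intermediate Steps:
(1 - 6)*10 = -5*10 = -50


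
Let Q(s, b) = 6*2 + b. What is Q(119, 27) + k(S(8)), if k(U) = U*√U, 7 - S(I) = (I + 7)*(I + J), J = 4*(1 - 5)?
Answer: 39 + 127*√127 ≈ 1470.2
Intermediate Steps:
J = -16 (J = 4*(-4) = -16)
S(I) = 7 - (-16 + I)*(7 + I) (S(I) = 7 - (I + 7)*(I - 16) = 7 - (7 + I)*(-16 + I) = 7 - (-16 + I)*(7 + I))
Q(s, b) = 12 + b
k(U) = U^(3/2)
Q(119, 27) + k(S(8)) = (12 + 27) + (119 - 1*8² + 9*8)^(3/2) = 39 + (119 - 1*64 + 72)^(3/2) = 39 + (119 - 64 + 72)^(3/2) = 39 + 127^(3/2) = 39 + 127*√127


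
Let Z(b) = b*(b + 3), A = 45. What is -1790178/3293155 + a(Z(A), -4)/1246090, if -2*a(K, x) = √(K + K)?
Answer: -1790178/3293155 - 3*√30/623045 ≈ -0.54363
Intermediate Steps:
Z(b) = b*(3 + b)
a(K, x) = -√2*√K/2 (a(K, x) = -√(K + K)/2 = -√2*√K/2)
-1790178/3293155 + a(Z(A), -4)/1246090 = -1790178/3293155 - √2*√(45*(3 + 45))/2/1246090 = -1790178*1/3293155 - √2*√(45*48)/2*(1/1246090) = -1790178/3293155 - √2*√2160/2*(1/1246090) = -1790178/3293155 - √2*12*√15/2*(1/1246090) = -1790178/3293155 - 6*√30*(1/1246090) = -1790178/3293155 - 3*√30/623045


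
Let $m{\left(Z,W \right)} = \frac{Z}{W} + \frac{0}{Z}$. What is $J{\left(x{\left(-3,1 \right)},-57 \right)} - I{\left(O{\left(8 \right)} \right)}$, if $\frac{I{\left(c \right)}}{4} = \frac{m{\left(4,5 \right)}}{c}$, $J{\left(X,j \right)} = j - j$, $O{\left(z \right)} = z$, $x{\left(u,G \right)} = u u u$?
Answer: $- \frac{2}{5} \approx -0.4$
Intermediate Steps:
$x{\left(u,G \right)} = u^{3}$ ($x{\left(u,G \right)} = u^{2} u = u^{3}$)
$J{\left(X,j \right)} = 0$
$m{\left(Z,W \right)} = \frac{Z}{W}$ ($m{\left(Z,W \right)} = \frac{Z}{W} + 0 = \frac{Z}{W}$)
$I{\left(c \right)} = \frac{16}{5 c}$ ($I{\left(c \right)} = 4 \frac{4 \cdot \frac{1}{5}}{c} = 4 \frac{4}{5 c} = \frac{16}{5 c}$)
$J{\left(x{\left(-3,1 \right)},-57 \right)} - I{\left(O{\left(8 \right)} \right)} = 0 - \frac{16}{5 \cdot 8} = 0 - \frac{16}{5} \cdot \frac{1}{8} = 0 - \frac{2}{5} = - \frac{2}{5}$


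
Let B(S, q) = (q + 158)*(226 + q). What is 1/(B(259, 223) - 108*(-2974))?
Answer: 1/492261 ≈ 2.0314e-6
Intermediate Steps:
B(S, q) = (158 + q)*(226 + q)
1/(B(259, 223) - 108*(-2974)) = 1/((35708 + 223² + 384*223) - 108*(-2974)) = 1/((35708 + 49729 + 85632) - 1*(-321192)) = 1/(171069 + 321192) = 1/492261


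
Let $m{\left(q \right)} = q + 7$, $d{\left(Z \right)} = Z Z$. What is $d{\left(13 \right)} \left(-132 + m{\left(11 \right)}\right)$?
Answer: $-19266$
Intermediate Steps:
$d{\left(Z \right)} = Z^{2}$
$m{\left(q \right)} = 7 + q$
$d{\left(13 \right)} \left(-132 + m{\left(11 \right)}\right) = 13^{2} \left(-132 + \left(7 + 11\right)\right) = 169 \left(-132 + 18\right) = 169 \left(-114\right) = -19266$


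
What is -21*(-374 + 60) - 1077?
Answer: 5517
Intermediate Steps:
-21*(-374 + 60) - 1077 = -21*(-314) - 1077 = 6594 - 1077 = 5517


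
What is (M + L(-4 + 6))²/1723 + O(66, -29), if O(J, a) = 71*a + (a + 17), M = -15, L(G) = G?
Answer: -3568164/1723 ≈ -2070.9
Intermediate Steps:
O(J, a) = 17 + 72*a (O(J, a) = 71*a + (17 + a) = 17 + 72*a)
(M + L(-4 + 6))²/1723 + O(66, -29) = (-15 + (-4 + 6))²/1723 + (17 + 72*(-29)) = (-15 + 2)²*(1/1723) + (17 - 2088) = (-13)²*(1/1723) - 2071 = 169*(1/1723) - 2071 = 169/1723 - 2071 = -3568164/1723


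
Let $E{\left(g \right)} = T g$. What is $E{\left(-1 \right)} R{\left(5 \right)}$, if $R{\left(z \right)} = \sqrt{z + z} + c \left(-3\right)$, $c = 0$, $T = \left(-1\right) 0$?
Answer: $0$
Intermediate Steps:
$T = 0$
$E{\left(g \right)} = 0$ ($E{\left(g \right)} = 0 g = 0$)
$R{\left(z \right)} = \sqrt{2} \sqrt{z}$ ($R{\left(z \right)} = \sqrt{z + z} + 0 \left(-3\right) = \sqrt{2 z} + 0 = \sqrt{2} \sqrt{z} + 0 = \sqrt{2} \sqrt{z}$)
$E{\left(-1 \right)} R{\left(5 \right)} = 0 \sqrt{2} \sqrt{5} = 0 \sqrt{10} = 0$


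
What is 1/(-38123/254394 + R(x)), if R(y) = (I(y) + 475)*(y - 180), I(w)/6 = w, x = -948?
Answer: 254394/1495903841893 ≈ 1.7006e-7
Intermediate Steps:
I(w) = 6*w
R(y) = (-180 + y)*(475 + 6*y) (R(y) = (6*y + 475)*(y - 180) = (475 + 6*y)*(-180 + y) = (-180 + y)*(475 + 6*y))
1/(-38123/254394 + R(x)) = 1/(-38123/254394 + (-85500 - 605*(-948) + 6*(-948)²)) = 1/(-38123*1/254394 + (-85500 + 573540 + 6*898704)) = 1/(-38123/254394 + (-85500 + 573540 + 5392224)) = 1/(-38123/254394 + 5880264) = 1/(1495903841893/254394) = 254394/1495903841893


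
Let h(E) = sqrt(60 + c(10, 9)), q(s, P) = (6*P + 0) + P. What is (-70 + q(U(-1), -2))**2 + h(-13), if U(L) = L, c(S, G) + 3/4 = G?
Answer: 7056 + sqrt(273)/2 ≈ 7064.3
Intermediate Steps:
c(S, G) = -3/4 + G
q(s, P) = 7*P (q(s, P) = 6*P + P = 7*P)
h(E) = sqrt(273)/2 (h(E) = sqrt(60 + (-3/4 + 9)) = sqrt(60 + 33/4) = sqrt(273/4) = sqrt(273)/2)
(-70 + q(U(-1), -2))**2 + h(-13) = (-70 + 7*(-2))**2 + sqrt(273)/2 = (-70 - 14)**2 + sqrt(273)/2 = (-84)**2 + sqrt(273)/2 = 7056 + sqrt(273)/2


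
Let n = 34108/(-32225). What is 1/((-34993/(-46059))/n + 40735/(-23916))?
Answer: -1565481940698/3790114545905 ≈ -0.41304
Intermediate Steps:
n = -34108/32225 (n = 34108*(-1/32225) = -34108/32225 ≈ -1.0584)
1/((-34993/(-46059))/n + 40735/(-23916)) = 1/((-34993/(-46059))/(-34108/32225) + 40735/(-23916)) = 1/(-34993*(-1/46059)*(-32225/34108) + 40735*(-1/23916)) = 1/((34993/46059)*(-32225/34108) - 40735/23916) = 1/(-1127649425/1570980372 - 40735/23916) = 1/(-3790114545905/1565481940698) = -1565481940698/3790114545905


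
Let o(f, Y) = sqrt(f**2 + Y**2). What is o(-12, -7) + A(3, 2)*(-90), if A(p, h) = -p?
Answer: 270 + sqrt(193) ≈ 283.89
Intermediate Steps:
o(f, Y) = sqrt(Y**2 + f**2)
o(-12, -7) + A(3, 2)*(-90) = sqrt((-7)**2 + (-12)**2) - 1*3*(-90) = sqrt(49 + 144) - 3*(-90) = sqrt(193) + 270 = 270 + sqrt(193)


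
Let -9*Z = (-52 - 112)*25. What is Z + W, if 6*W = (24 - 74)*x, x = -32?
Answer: 6500/9 ≈ 722.22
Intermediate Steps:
W = 800/3 (W = ((24 - 74)*(-32))/6 = (-50*(-32))/6 = (⅙)*1600 = 800/3 ≈ 266.67)
Z = 4100/9 (Z = -(-52 - 112)*25/9 = -(-164)*25/9 = -⅑*(-4100) = 4100/9 ≈ 455.56)
Z + W = 4100/9 + 800/3 = 6500/9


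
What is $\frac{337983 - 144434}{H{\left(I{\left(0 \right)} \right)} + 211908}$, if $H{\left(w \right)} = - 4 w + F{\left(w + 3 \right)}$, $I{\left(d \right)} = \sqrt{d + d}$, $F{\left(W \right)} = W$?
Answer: $\frac{193549}{211911} \approx 0.91335$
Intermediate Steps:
$I{\left(d \right)} = \sqrt{2} \sqrt{d}$ ($I{\left(d \right)} = \sqrt{2 d} = \sqrt{2} \sqrt{d}$)
$H{\left(w \right)} = 3 - 3 w$ ($H{\left(w \right)} = - 4 w + \left(w + 3\right) = - 4 w + \left(3 + w\right) = 3 - 3 w$)
$\frac{337983 - 144434}{H{\left(I{\left(0 \right)} \right)} + 211908} = \frac{337983 - 144434}{\left(3 - 3 \sqrt{2} \sqrt{0}\right) + 211908} = \frac{193549}{\left(3 - 3 \sqrt{2} \cdot 0\right) + 211908} = \frac{193549}{\left(3 - 0\right) + 211908} = \frac{193549}{\left(3 + 0\right) + 211908} = \frac{193549}{3 + 211908} = \frac{193549}{211911}$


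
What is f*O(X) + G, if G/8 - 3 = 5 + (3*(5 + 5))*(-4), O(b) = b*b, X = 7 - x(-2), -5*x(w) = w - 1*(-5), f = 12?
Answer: -5072/25 ≈ -202.88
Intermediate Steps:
x(w) = -1 - w/5 (x(w) = -(w - 1*(-5))/5 = -(w + 5)/5 = -(5 + w)/5 = -1 - w/5)
X = 38/5 (X = 7 - (-1 - ⅕*(-2)) = 7 - (-1 + ⅖) = 7 - 1*(-⅗) = 7 + ⅗ = 38/5 ≈ 7.6000)
O(b) = b²
G = -896 (G = 24 + 8*(5 + (3*(5 + 5))*(-4)) = 24 + 8*(5 + (3*10)*(-4)) = 24 + 8*(5 + 30*(-4)) = 24 + 8*(5 - 120) = 24 + 8*(-115) = 24 - 920 = -896)
f*O(X) + G = 12*(38/5)² - 896 = 12*(1444/25) - 896 = 17328/25 - 896 = -5072/25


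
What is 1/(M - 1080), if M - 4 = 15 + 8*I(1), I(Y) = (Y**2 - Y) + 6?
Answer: -1/1013 ≈ -0.00098717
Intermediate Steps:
I(Y) = 6 + Y**2 - Y
M = 67 (M = 4 + (15 + 8*(6 + 1**2 - 1*1)) = 4 + (15 + 8*(6 + 1 - 1)) = 4 + (15 + 8*6) = 4 + (15 + 48) = 4 + 63 = 67)
1/(M - 1080) = 1/(67 - 1080) = 1/(-1013) = -1/1013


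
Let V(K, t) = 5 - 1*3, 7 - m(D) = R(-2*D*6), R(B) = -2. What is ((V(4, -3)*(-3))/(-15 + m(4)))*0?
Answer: 0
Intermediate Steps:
m(D) = 9 (m(D) = 7 - 1*(-2) = 7 + 2 = 9)
V(K, t) = 2 (V(K, t) = 5 - 3 = 2)
((V(4, -3)*(-3))/(-15 + m(4)))*0 = ((2*(-3))/(-15 + 9))*0 = (-6/(-6))*0 = -⅙*(-6)*0 = 1*0 = 0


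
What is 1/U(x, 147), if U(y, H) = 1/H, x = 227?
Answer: 147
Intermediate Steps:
U(y, H) = 1/H
1/U(x, 147) = 1/(1/147) = 147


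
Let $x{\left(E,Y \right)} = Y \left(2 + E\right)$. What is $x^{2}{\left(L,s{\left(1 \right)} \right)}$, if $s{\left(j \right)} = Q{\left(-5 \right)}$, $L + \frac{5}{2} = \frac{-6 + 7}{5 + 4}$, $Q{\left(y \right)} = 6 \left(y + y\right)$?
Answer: $\frac{4900}{9} \approx 544.44$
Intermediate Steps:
$Q{\left(y \right)} = 12 y$ ($Q{\left(y \right)} = 6 \cdot 2 y = 12 y$)
$L = - \frac{43}{18}$ ($L = - \frac{5}{2} + \frac{-6 + 7}{5 + 4} = - \frac{5}{2} + 1 \cdot \frac{1}{9} = - \frac{5}{2} + \frac{1}{9} = - \frac{43}{18} \approx -2.3889$)
$s{\left(j \right)} = -60$ ($s{\left(j \right)} = 12 \left(-5\right) = -60$)
$x^{2}{\left(L,s{\left(1 \right)} \right)} = \left(- 60 \left(2 - \frac{43}{18}\right)\right)^{2} = \left(\left(-60\right) \left(- \frac{7}{18}\right)\right)^{2} = \left(\frac{70}{3}\right)^{2} = \frac{4900}{9}$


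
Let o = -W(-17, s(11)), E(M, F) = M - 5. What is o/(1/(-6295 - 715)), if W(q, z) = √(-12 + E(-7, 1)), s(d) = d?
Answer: 14020*I*√6 ≈ 34342.0*I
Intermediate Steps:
E(M, F) = -5 + M
W(q, z) = 2*I*√6 (W(q, z) = √(-12 + (-5 - 7)) = √(-12 - 12) = √(-24) = 2*I*√6)
o = -2*I*√6 ≈ -4.899*I
o/(1/(-6295 - 715)) = (-2*I*√6)/(1/(-6295 - 715)) = (-2*I*√6)/(1/(-7010)) = (-2*I*√6)/(-1/7010) = -2*I*√6*(-7010) = 14020*I*√6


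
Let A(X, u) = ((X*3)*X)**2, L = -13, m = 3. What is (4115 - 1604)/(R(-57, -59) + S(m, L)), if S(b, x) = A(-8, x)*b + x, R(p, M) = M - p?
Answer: 27/1189 ≈ 0.022708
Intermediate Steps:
A(X, u) = 9*X**4 (A(X, u) = ((3*X)*X)**2 = (3*X**2)**2 = 9*X**4)
S(b, x) = x + 36864*b (S(b, x) = (9*(-8)**4)*b + x = (9*4096)*b + x = 36864*b + x = x + 36864*b)
(4115 - 1604)/(R(-57, -59) + S(m, L)) = (4115 - 1604)/((-59 - 1*(-57)) + (-13 + 36864*3)) = 2511/((-59 + 57) + (-13 + 110592)) = 2511/(-2 + 110579) = 2511/110577 = 2511*(1/110577) = 27/1189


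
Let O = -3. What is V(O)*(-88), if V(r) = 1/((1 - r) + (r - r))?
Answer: -22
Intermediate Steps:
V(r) = 1/(1 - r) (V(r) = 1/((1 - r) + 0) = 1/(1 - r))
V(O)*(-88) = -1/(-1 - 3)*(-88) = -1/(-4)*(-88) = -1*(-¼)*(-88) = (¼)*(-88) = -22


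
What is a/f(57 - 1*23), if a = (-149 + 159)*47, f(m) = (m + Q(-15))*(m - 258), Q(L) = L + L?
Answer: -235/448 ≈ -0.52455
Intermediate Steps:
Q(L) = 2*L
f(m) = (-258 + m)*(-30 + m) (f(m) = (m + 2*(-15))*(m - 258) = (m - 30)*(-258 + m) = (-30 + m)*(-258 + m) = (-258 + m)*(-30 + m))
a = 470 (a = 10*47 = 470)
a/f(57 - 1*23) = 470/(7740 + (57 - 1*23)² - 288*(57 - 1*23)) = 470/(7740 + (57 - 23)² - 288*(57 - 23)) = 470/(7740 + 34² - 288*34) = 470/(7740 + 1156 - 9792) = 470/(-896) = 470*(-1/896) = -235/448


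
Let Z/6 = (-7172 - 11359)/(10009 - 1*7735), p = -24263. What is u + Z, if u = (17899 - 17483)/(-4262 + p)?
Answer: -528754439/10810975 ≈ -48.909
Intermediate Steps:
Z = -18531/379 (Z = 6*((-7172 - 11359)/(10009 - 1*7735)) = 6*(-18531/(10009 - 7735)) = 6*(-18531/2274) = 6*(-18531*1/2274) = 6*(-6177/758) = -18531/379 ≈ -48.894)
u = -416/28525 (u = (17899 - 17483)/(-4262 - 24263) = 416/(-28525) = 416*(-1/28525) = -416/28525 ≈ -0.014584)
u + Z = -416/28525 - 18531/379 = -528754439/10810975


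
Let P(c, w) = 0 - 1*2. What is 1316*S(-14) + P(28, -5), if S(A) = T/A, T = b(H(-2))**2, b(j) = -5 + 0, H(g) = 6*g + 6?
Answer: -2352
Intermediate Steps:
P(c, w) = -2 (P(c, w) = 0 - 2 = -2)
H(g) = 6 + 6*g
b(j) = -5
T = 25 (T = (-5)**2 = 25)
S(A) = 25/A
1316*S(-14) + P(28, -5) = 1316*(25/(-14)) - 2 = 1316*(25*(-1/14)) - 2 = 1316*(-25/14) - 2 = -2350 - 2 = -2352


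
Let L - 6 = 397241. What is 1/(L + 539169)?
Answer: 1/936416 ≈ 1.0679e-6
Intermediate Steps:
L = 397247 (L = 6 + 397241 = 397247)
1/(L + 539169) = 1/(397247 + 539169) = 1/936416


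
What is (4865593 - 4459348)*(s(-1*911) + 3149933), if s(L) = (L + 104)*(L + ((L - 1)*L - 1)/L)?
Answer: 1710216630639615/911 ≈ 1.8773e+12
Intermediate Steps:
s(L) = (104 + L)*(L + (-1 + L*(-1 + L))/L) (s(L) = (104 + L)*(L + ((-1 + L)*L - 1)/L) = (104 + L)*(L + (L*(-1 + L) - 1)/L) = (104 + L)*(L + (-1 + L*(-1 + L))/L))
(4865593 - 4459348)*(s(-1*911) + 3149933) = (4865593 - 4459348)*((-105 - 104/((-1*911)) + 2*(-1*911)² + 207*(-1*911)) + 3149933) = 406245*((-105 - 104/(-911) + 2*(-911)² + 207*(-911)) + 3149933) = 406245*((-105 - 104*(-1/911) + 2*829921 - 188577) + 3149933) = 406245*((-105 + 104/911 + 1659842 - 188577) + 3149933) = 406245*(1340226864/911 + 3149933) = 406245*(4209815827/911) = 1710216630639615/911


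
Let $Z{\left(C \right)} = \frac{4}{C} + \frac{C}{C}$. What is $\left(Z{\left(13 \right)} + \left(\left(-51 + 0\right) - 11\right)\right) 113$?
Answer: $- \frac{89157}{13} \approx -6858.2$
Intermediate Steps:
$Z{\left(C \right)} = 1 + \frac{4}{C}$ ($Z{\left(C \right)} = \frac{4}{C} + 1 = 1 + \frac{4}{C}$)
$\left(Z{\left(13 \right)} + \left(\left(-51 + 0\right) - 11\right)\right) 113 = \left(\frac{4 + 13}{13} + \left(\left(-51 + 0\right) - 11\right)\right) 113 = \left(\frac{1}{13} \cdot 17 - 62\right) 113 = \left(\frac{17}{13} - 62\right) 113 = \left(- \frac{789}{13}\right) 113 = - \frac{89157}{13}$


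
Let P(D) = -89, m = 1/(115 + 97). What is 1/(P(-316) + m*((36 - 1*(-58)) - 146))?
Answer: -53/4730 ≈ -0.011205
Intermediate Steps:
m = 1/212 ≈ 0.0047170
1/(P(-316) + m*((36 - 1*(-58)) - 146)) = 1/(-89 + ((36 - 1*(-58)) - 146)/212) = 1/(-89 + ((36 + 58) - 146)/212) = 1/(-89 + (94 - 146)/212) = 1/(-89 + (1/212)*(-52)) = 1/(-89 - 13/53) = 1/(-4730/53) = -53/4730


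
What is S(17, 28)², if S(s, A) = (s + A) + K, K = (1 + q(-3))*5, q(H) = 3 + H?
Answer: 2500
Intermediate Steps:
K = 5 (K = (1 + (3 - 3))*5 = (1 + 0)*5 = 1*5 = 5)
S(s, A) = 5 + A + s (S(s, A) = (s + A) + 5 = (A + s) + 5 = 5 + A + s)
S(17, 28)² = (5 + 28 + 17)² = 50² = 2500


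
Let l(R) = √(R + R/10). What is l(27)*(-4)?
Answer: -6*√330/5 ≈ -21.799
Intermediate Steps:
l(R) = √110*√R/10 (l(R) = √(R + R*(⅒)) = √(R + R/10) = √(11*R/10) = √110*√R/10)
l(27)*(-4) = (√110*√27/10)*(-4) = (√110*(3*√3)/10)*(-4) = (3*√330/10)*(-4) = -6*√330/5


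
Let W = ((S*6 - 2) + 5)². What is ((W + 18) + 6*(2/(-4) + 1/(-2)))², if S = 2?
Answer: 56169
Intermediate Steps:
W = 225 (W = ((2*6 - 2) + 5)² = ((12 - 2) + 5)² = (10 + 5)² = 15² = 225)
((W + 18) + 6*(2/(-4) + 1/(-2)))² = ((225 + 18) + 6*(2/(-4) + 1/(-2)))² = (243 + 6*(2*(-¼) + 1*(-½)))² = (243 + 6*(-½ - ½))² = (243 + 6*(-1))² = (243 - 6)² = 237² = 56169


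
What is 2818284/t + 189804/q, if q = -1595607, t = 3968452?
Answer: 311970467915/527674149197 ≈ 0.59122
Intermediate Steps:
2818284/t + 189804/q = 2818284/3968452 + 189804/(-1595607) = 2818284*(1/3968452) + 189804*(-1/1595607) = 704571/992113 - 63268/531869 = 311970467915/527674149197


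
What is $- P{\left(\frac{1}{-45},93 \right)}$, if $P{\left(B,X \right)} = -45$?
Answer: $45$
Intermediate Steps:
$- P{\left(\frac{1}{-45},93 \right)} = \left(-1\right) \left(-45\right) = 45$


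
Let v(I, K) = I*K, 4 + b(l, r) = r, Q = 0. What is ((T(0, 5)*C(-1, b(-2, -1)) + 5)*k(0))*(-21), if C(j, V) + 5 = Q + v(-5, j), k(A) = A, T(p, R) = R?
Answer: 0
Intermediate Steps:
b(l, r) = -4 + r
C(j, V) = -5 - 5*j (C(j, V) = -5 + (0 - 5*j) = -5 - 5*j)
((T(0, 5)*C(-1, b(-2, -1)) + 5)*k(0))*(-21) = ((5*(-5 - 5*(-1)) + 5)*0)*(-21) = ((5*(-5 + 5) + 5)*0)*(-21) = ((5*0 + 5)*0)*(-21) = ((0 + 5)*0)*(-21) = (5*0)*(-21) = 0*(-21) = 0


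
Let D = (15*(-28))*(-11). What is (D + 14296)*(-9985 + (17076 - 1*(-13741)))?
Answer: 394058112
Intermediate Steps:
D = 4620 (D = -420*(-11) = 4620)
(D + 14296)*(-9985 + (17076 - 1*(-13741))) = (4620 + 14296)*(-9985 + (17076 - 1*(-13741))) = 18916*(-9985 + (17076 + 13741)) = 18916*(-9985 + 30817) = 18916*20832 = 394058112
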